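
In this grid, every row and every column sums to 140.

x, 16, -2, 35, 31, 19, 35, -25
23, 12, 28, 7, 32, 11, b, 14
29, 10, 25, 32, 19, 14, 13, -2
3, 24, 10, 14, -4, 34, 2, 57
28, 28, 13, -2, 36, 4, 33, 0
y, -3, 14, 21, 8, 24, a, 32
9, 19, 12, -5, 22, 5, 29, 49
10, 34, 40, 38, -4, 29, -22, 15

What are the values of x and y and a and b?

Row 2: 23 + 12 + 28 + 7 + 32 + 11 + 14 = 127, so its missing entry is 140 − 127 = 13.
Column 7: 35 + 13 + 13 + 2 + 33 + 29 − 22 = 103, so its missing entry is 140 − 103 = 37.
Row 6: -3 + 14 + 21 + 8 + 24 + 37 + 32 = 133, so its missing entry is 140 − 133 = 7.
Row 1: 16 − 2 + 35 + 31 + 19 + 35 − 25 = 109, so its missing entry is 140 − 109 = 31.

x = 31, y = 7, a = 37, b = 13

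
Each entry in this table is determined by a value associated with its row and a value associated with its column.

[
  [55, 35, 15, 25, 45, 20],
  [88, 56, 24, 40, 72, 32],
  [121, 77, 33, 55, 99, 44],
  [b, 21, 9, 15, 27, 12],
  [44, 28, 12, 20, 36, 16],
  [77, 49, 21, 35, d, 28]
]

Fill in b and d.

Each row is a constant multiple of every other row — this is a multiplication table with the headers hidden.
Row 4 is 21/35 = 3/5 times row 1, so its entry in column 1 is 55 × 3/5 = 33.
Row 6 is 49/35 = 7/5 times row 1, so its entry in column 5 is 45 × 7/5 = 63.

b = 33, d = 63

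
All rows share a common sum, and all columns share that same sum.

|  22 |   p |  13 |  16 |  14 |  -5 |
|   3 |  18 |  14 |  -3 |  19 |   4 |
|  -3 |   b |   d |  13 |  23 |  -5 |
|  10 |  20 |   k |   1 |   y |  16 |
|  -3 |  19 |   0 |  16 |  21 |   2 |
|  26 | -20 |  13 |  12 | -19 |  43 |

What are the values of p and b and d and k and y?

Rows 2 and 5 both sum to 55, so that's the common total.
Row 1 has 22 + 13 + 16 + 14 − 5 = 60; the blank must be 55 − 60 = -5.
Column 2 has -5 + 18 + 20 + 19 − 20 = 32; the blank must be 55 − 32 = 23.
Column 5 has 14 + 19 + 23 + 21 − 19 = 58; the blank must be 55 − 58 = -3.
Row 3 has -3 + 23 + 13 + 23 − 5 = 51; the blank must be 55 − 51 = 4.
Row 4 has 10 + 20 + 1 − 3 + 16 = 44; the blank must be 55 − 44 = 11.

p = -5, b = 23, d = 4, k = 11, y = -3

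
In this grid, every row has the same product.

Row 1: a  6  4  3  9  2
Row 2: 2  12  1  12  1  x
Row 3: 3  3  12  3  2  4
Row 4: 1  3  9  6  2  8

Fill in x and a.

Rows 3 and 4 each multiply to 2592, so every row has product 2592.
Row 2: 2×12×1×12×1 = 288, so the missing entry is 2592 ÷ 288 = 9.
Row 1: 6×4×3×9×2 = 1296, so the missing entry is 2592 ÷ 1296 = 2.

x = 9, a = 2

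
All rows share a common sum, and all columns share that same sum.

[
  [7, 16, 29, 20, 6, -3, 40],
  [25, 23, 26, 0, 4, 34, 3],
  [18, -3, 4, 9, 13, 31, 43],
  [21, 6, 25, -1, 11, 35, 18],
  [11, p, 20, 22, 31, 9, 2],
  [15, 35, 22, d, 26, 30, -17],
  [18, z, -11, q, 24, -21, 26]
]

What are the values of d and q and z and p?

Rows 1 and 2 both sum to 115, so that's the common total.
Row 6: 15 + 35 + 22 + 26 + 30 − 17 = 111, so its missing entry is 115 − 111 = 4.
Column 4: 20 + 0 + 9 − 1 + 22 + 4 = 54, so its missing entry is 115 − 54 = 61.
Row 7: 18 − 11 + 61 + 24 − 21 + 26 = 97, so its missing entry is 115 − 97 = 18.
Row 5: 11 + 20 + 22 + 31 + 9 + 2 = 95, so its missing entry is 115 − 95 = 20.

d = 4, q = 61, z = 18, p = 20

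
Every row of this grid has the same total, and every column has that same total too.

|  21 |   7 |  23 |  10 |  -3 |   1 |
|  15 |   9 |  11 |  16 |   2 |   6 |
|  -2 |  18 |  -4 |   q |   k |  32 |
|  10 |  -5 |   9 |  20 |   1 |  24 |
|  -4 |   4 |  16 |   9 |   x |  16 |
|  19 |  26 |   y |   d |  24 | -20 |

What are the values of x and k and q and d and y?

Rows 1 and 2 both sum to 59, so that's the common total.
Row 5 has -4 + 4 + 16 + 9 + 16 = 41; the blank must be 59 − 41 = 18.
Column 5 has -3 + 2 + 1 + 18 + 24 = 42; the blank must be 59 − 42 = 17.
Row 3 has -2 + 18 − 4 + 17 + 32 = 61; the blank must be 59 − 61 = -2.
Column 4 has 10 + 16 − 2 + 20 + 9 = 53; the blank must be 59 − 53 = 6.
Row 6 has 19 + 26 + 6 + 24 − 20 = 55; the blank must be 59 − 55 = 4.

x = 18, k = 17, q = -2, d = 6, y = 4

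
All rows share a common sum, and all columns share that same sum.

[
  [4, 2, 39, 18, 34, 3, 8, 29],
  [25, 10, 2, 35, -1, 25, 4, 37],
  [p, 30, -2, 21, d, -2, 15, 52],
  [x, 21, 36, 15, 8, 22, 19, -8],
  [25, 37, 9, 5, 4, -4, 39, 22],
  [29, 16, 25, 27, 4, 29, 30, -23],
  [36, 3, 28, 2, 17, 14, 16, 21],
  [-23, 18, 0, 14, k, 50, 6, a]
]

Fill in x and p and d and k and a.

Rows 1 and 2 both sum to 137, so that's the common total.
Column 8: 29 + 37 + 52 − 8 + 22 − 23 + 21 = 130, so its missing entry is 137 − 130 = 7.
Row 8: -23 + 18 + 0 + 14 + 50 + 6 + 7 = 72, so its missing entry is 137 − 72 = 65.
Column 5: 34 − 1 + 8 + 4 + 4 + 17 + 65 = 131, so its missing entry is 137 − 131 = 6.
Row 3: 30 − 2 + 21 + 6 − 2 + 15 + 52 = 120, so its missing entry is 137 − 120 = 17.
Row 4: 21 + 36 + 15 + 8 + 22 + 19 − 8 = 113, so its missing entry is 137 − 113 = 24.

x = 24, p = 17, d = 6, k = 65, a = 7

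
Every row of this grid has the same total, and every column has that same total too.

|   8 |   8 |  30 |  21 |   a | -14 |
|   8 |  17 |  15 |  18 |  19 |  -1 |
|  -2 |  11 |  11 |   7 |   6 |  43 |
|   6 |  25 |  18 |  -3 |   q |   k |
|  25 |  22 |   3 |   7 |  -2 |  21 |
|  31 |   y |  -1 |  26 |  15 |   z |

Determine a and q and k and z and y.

a = 23, q = 15, k = 15, z = 12, y = -7

Rows 2 and 3 both sum to 76, so that's the common total.
The known cells in row 1 total 53, leaving 76 − 53 = 23 for the blank.
The known cells in column 5 total 61, leaving 76 − 61 = 15 for the blank.
The known cells in column 2 total 83, leaving 76 − 83 = -7 for the blank.
The known cells in row 6 total 64, leaving 76 − 64 = 12 for the blank.
The known cells in row 4 total 61, leaving 76 − 61 = 15 for the blank.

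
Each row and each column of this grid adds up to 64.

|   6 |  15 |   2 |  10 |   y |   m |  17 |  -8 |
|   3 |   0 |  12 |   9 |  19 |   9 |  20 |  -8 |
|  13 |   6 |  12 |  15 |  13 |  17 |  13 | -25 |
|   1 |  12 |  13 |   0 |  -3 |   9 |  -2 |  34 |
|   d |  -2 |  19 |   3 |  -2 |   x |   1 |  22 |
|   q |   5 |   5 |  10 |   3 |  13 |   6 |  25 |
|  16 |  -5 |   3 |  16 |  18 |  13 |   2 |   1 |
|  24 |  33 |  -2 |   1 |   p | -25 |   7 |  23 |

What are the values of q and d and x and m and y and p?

The known cells in row 8 total 61, leaving 64 − 61 = 3 for the blank.
The known cells in column 5 total 51, leaving 64 − 51 = 13 for the blank.
The known cells in row 6 total 67, leaving 64 − 67 = -3 for the blank.
The known cells in column 1 total 60, leaving 64 − 60 = 4 for the blank.
The known cells in row 5 total 45, leaving 64 − 45 = 19 for the blank.
The known cells in row 1 total 55, leaving 64 − 55 = 9 for the blank.

q = -3, d = 4, x = 19, m = 9, y = 13, p = 3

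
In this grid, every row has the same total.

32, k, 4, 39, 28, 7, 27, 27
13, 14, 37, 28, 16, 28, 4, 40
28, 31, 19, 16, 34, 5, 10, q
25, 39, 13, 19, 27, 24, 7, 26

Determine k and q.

k = 16, q = 37

Row 2 sums to 180 and so does row 4; that's the common total.
In row 1 the known cells total 164, leaving 180 − 164 = 16.
In row 3 the known cells total 143, leaving 180 − 143 = 37.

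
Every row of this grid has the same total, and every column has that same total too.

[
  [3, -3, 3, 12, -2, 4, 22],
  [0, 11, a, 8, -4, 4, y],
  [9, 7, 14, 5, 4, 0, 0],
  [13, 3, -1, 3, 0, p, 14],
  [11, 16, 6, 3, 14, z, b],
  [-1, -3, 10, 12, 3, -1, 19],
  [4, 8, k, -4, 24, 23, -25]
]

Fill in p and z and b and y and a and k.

Rows 1 and 3 both sum to 39, so that's the common total.
Row 7 has 4 + 8 − 4 + 24 + 23 − 25 = 30; the blank must be 39 − 30 = 9.
Column 3 has 3 + 14 − 1 + 6 + 10 + 9 = 41; the blank must be 39 − 41 = -2.
Row 2 has 0 + 11 − 2 + 8 − 4 + 4 = 17; the blank must be 39 − 17 = 22.
Column 7 has 22 + 22 + 0 + 14 + 19 − 25 = 52; the blank must be 39 − 52 = -13.
Row 5 has 11 + 16 + 6 + 3 + 14 − 13 = 37; the blank must be 39 − 37 = 2.
Row 4 has 13 + 3 − 1 + 3 + 0 + 14 = 32; the blank must be 39 − 32 = 7.

p = 7, z = 2, b = -13, y = 22, a = -2, k = 9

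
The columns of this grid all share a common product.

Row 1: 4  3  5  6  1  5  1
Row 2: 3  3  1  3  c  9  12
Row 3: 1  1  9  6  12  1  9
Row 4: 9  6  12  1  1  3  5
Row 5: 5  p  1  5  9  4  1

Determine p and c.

Columns 3 and 4 each multiply to 540, so every column has product 540.
Column 2: 3×3×1×6 = 54, so the missing entry is 540 ÷ 54 = 10.
Column 5: 1×12×1×9 = 108, so the missing entry is 540 ÷ 108 = 5.

p = 10, c = 5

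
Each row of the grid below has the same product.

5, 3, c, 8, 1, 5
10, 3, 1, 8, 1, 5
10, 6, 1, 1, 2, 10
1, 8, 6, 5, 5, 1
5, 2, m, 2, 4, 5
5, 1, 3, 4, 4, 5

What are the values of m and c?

Rows 2 and 6 each multiply to 1200, so every row has product 1200.
Row 5: 5×2×2×4×5 = 400, so the missing entry is 1200 ÷ 400 = 3.
Row 1: 5×3×8×1×5 = 600, so the missing entry is 1200 ÷ 600 = 2.

m = 3, c = 2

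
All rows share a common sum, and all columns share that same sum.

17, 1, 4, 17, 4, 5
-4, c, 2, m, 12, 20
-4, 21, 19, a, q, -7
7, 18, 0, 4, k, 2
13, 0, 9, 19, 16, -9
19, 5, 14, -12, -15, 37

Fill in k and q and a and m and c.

k = 17, q = 14, a = 5, m = 15, c = 3

Rows 1 and 5 both sum to 48, so that's the common total.
Row 4: 7 + 18 + 0 + 4 + 2 = 31, so its missing entry is 48 − 31 = 17.
Column 5: 4 + 12 + 17 + 16 − 15 = 34, so its missing entry is 48 − 34 = 14.
Column 2: 1 + 21 + 18 + 0 + 5 = 45, so its missing entry is 48 − 45 = 3.
Row 3: -4 + 21 + 19 + 14 − 7 = 43, so its missing entry is 48 − 43 = 5.
Row 2: -4 + 3 + 2 + 12 + 20 = 33, so its missing entry is 48 − 33 = 15.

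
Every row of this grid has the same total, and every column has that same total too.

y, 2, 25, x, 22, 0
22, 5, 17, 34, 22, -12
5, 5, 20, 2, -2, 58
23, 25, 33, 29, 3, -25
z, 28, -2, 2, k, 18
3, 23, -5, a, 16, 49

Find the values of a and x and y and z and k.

a = 2, x = 19, y = 20, z = 15, k = 27

Rows 2 and 3 both sum to 88, so that's the common total.
Column 5: 22 + 22 − 2 + 3 + 16 = 61, so its missing entry is 88 − 61 = 27.
Row 5: 28 − 2 + 2 + 27 + 18 = 73, so its missing entry is 88 − 73 = 15.
Column 1: 22 + 5 + 23 + 15 + 3 = 68, so its missing entry is 88 − 68 = 20.
Row 1: 20 + 2 + 25 + 22 + 0 = 69, so its missing entry is 88 − 69 = 19.
Row 6: 3 + 23 − 5 + 16 + 49 = 86, so its missing entry is 88 − 86 = 2.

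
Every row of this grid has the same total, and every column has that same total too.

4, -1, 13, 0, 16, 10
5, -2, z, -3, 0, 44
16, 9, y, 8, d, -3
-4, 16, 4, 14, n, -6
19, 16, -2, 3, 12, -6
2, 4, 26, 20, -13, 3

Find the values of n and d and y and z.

Rows 1 and 5 both sum to 42, so that's the common total.
The known cells in row 2 total 44, leaving 42 − 44 = -2 for the blank.
The known cells in row 4 total 24, leaving 42 − 24 = 18 for the blank.
The known cells in column 5 total 33, leaving 42 − 33 = 9 for the blank.
The known cells in row 3 total 39, leaving 42 − 39 = 3 for the blank.

n = 18, d = 9, y = 3, z = -2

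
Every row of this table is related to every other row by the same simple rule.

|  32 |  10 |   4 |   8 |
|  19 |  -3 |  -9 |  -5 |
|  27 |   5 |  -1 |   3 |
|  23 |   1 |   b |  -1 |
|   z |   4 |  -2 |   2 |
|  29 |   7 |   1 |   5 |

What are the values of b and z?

The difference between any two rows is the same in every column — this is an addition table with the headers hidden.
Row 4 minus row 1 is 1 − 10 = -9, so its entry in column 3 is 4 + (-9) = -5.
Row 5 minus row 1 is 4 − 10 = -6, so its entry in column 1 is 32 + (-6) = 26.

b = -5, z = 26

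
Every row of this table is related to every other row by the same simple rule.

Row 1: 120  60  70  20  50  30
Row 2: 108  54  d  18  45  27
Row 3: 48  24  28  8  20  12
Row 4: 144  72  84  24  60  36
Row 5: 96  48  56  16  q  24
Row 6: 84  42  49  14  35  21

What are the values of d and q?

d = 63, q = 40

Each row is a constant multiple of every other row — this is a multiplication table with the headers hidden.
Row 2 is 18/20 = 9/10 times row 1, so its entry in column 3 is 70 × 9/10 = 63.
Row 5 is 16/20 = 4/5 times row 1, so its entry in column 5 is 50 × 4/5 = 40.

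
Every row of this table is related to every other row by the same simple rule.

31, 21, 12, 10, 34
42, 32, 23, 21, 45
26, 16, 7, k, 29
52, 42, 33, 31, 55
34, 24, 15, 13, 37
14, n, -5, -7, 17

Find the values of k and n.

The difference between any two rows is the same in every column — this is an addition table with the headers hidden.
Row 3 minus row 1 is 7 − 12 = -5, so its entry in column 4 is 10 + (-5) = 5.
Row 6 minus row 1 is -5 − 12 = -17, so its entry in column 2 is 21 + (-17) = 4.

k = 5, n = 4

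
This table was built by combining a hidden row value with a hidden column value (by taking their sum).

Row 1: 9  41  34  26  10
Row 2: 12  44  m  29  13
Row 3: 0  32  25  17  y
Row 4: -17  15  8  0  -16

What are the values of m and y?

The difference between any two rows is the same in every column — this is an addition table with the headers hidden.
Row 2 minus row 1 is 12 − 9 = 3, so its entry in column 3 is 34 + 3 = 37.
Row 3 minus row 1 is 0 − 9 = -9, so its entry in column 5 is 10 + (-9) = 1.

m = 37, y = 1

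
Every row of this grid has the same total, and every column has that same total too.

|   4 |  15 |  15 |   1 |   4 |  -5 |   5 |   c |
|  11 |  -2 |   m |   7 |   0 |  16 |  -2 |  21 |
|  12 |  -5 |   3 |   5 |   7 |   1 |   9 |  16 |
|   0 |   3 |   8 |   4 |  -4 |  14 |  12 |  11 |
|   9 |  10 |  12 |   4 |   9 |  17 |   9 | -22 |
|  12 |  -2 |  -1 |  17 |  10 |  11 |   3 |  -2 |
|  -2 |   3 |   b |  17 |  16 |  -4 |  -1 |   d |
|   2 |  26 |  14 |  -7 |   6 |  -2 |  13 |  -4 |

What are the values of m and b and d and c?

m = -3, b = 0, d = 19, c = 9

Rows 3 and 4 both sum to 48, so that's the common total.
Row 1 has 4 + 15 + 15 + 1 + 4 − 5 + 5 = 39; the blank must be 48 − 39 = 9.
Column 8 has 9 + 21 + 16 + 11 − 22 − 2 − 4 = 29; the blank must be 48 − 29 = 19.
Row 7 has -2 + 3 + 17 + 16 − 4 − 1 + 19 = 48; the blank must be 48 − 48 = 0.
Row 2 has 11 − 2 + 7 + 0 + 16 − 2 + 21 = 51; the blank must be 48 − 51 = -3.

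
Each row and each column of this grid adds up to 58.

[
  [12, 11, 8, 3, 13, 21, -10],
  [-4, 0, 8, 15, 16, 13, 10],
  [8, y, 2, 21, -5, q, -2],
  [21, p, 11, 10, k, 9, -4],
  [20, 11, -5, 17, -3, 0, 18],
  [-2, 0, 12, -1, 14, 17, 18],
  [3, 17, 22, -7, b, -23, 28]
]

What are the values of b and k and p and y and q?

b = 18, k = 5, p = 6, y = 13, q = 21

The known cells in row 7 total 40, leaving 58 − 40 = 18 for the blank.
The known cells in column 5 total 53, leaving 58 − 53 = 5 for the blank.
The known cells in row 4 total 52, leaving 58 − 52 = 6 for the blank.
The known cells in column 2 total 45, leaving 58 − 45 = 13 for the blank.
The known cells in row 3 total 37, leaving 58 − 37 = 21 for the blank.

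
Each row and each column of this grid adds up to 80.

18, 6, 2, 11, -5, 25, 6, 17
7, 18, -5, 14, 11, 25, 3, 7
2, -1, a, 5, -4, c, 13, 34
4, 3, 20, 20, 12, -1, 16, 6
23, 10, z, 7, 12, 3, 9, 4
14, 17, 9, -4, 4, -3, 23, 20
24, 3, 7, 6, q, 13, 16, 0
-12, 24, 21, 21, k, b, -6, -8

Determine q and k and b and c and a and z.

The known cells in row 7 total 69, leaving 80 − 69 = 11 for the blank.
The known cells in column 5 total 41, leaving 80 − 41 = 39 for the blank.
The known cells in row 5 total 68, leaving 80 − 68 = 12 for the blank.
The known cells in column 3 total 66, leaving 80 − 66 = 14 for the blank.
The known cells in row 8 total 79, leaving 80 − 79 = 1 for the blank.
The known cells in row 3 total 63, leaving 80 − 63 = 17 for the blank.

q = 11, k = 39, b = 1, c = 17, a = 14, z = 12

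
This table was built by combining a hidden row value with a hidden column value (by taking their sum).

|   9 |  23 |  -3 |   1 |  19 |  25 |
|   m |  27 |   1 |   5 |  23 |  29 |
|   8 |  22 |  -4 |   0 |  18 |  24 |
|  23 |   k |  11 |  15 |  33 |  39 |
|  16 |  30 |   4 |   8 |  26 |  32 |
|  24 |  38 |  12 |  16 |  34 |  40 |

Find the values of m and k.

The difference between any two rows is the same in every column — this is an addition table with the headers hidden.
Row 2 minus row 1 is 29 − 25 = 4, so its entry in column 1 is 9 + 4 = 13.
Row 4 minus row 1 is 39 − 25 = 14, so its entry in column 2 is 23 + 14 = 37.

m = 13, k = 37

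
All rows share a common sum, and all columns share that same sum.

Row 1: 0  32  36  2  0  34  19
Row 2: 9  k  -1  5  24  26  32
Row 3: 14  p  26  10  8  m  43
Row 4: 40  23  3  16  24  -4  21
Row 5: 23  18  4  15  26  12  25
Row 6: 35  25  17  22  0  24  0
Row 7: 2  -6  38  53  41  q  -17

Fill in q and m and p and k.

q = 12, m = 19, p = 3, k = 28

Rows 1 and 4 both sum to 123, so that's the common total.
Row 2: 9 − 1 + 5 + 24 + 26 + 32 = 95, so its missing entry is 123 − 95 = 28.
Column 2: 32 + 28 + 23 + 18 + 25 − 6 = 120, so its missing entry is 123 − 120 = 3.
Row 3: 14 + 3 + 26 + 10 + 8 + 43 = 104, so its missing entry is 123 − 104 = 19.
Row 7: 2 − 6 + 38 + 53 + 41 − 17 = 111, so its missing entry is 123 − 111 = 12.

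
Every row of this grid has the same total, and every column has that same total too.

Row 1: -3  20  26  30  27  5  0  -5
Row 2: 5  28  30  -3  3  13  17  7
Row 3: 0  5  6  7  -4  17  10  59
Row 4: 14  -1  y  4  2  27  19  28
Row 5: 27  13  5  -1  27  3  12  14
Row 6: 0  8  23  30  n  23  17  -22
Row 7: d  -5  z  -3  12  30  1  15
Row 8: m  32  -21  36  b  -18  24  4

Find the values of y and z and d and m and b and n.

Rows 1 and 2 both sum to 100, so that's the common total.
The known cells in row 6 total 79, leaving 100 − 79 = 21 for the blank.
The known cells in column 5 total 88, leaving 100 − 88 = 12 for the blank.
The known cells in row 8 total 69, leaving 100 − 69 = 31 for the blank.
The known cells in column 1 total 74, leaving 100 − 74 = 26 for the blank.
The known cells in row 7 total 76, leaving 100 − 76 = 24 for the blank.
The known cells in row 4 total 93, leaving 100 − 93 = 7 for the blank.

y = 7, z = 24, d = 26, m = 31, b = 12, n = 21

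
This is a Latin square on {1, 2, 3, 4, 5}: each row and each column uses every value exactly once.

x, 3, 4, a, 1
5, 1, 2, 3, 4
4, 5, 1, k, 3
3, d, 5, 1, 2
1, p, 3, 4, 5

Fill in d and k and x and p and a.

For row 1, column 1: column 1 already has {1, 3, 4, 5}; that leaves 2.
For row 4, column 2: row 4 already has {1, 2, 3, 5}; that leaves 4.
At (row 1, col 4): row 1 already has {1, 2, 3, 4}, so the value is 5.
For row 3, column 4: row 3 already has {1, 3, 4, 5}; that leaves 2.
For row 5, column 2: row 5 already has {1, 3, 4, 5}; that leaves 2.

d = 4, k = 2, x = 2, p = 2, a = 5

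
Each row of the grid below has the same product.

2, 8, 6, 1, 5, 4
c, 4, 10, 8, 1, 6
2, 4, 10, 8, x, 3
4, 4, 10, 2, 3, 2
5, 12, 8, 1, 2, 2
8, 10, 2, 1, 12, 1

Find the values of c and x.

c = 1, x = 1

Rows 4 and 5 each multiply to 1920, so every row has product 1920.
Row 2: 4×10×8×1×6 = 1920, so the missing entry is 1920 ÷ 1920 = 1.
Row 3: 2×4×10×8×3 = 1920, so the missing entry is 1920 ÷ 1920 = 1.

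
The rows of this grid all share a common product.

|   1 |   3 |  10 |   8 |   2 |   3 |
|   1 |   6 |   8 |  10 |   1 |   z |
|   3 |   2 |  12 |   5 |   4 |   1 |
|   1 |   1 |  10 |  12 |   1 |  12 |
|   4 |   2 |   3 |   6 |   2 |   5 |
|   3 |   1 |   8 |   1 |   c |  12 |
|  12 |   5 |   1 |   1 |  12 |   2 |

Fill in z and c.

Rows 1 and 4 each multiply to 1440, so every row has product 1440.
Row 2: 1×6×8×10×1 = 480, so the missing entry is 1440 ÷ 480 = 3.
Row 6: 3×1×8×1×12 = 288, so the missing entry is 1440 ÷ 288 = 5.

z = 3, c = 5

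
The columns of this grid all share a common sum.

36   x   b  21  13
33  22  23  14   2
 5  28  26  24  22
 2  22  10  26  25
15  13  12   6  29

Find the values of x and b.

x = 6, b = 20

Column 1 sums to 91 and so does column 4; that's the common total.
In column 2 the known cells total 85, leaving 91 − 85 = 6.
In column 3 the known cells total 71, leaving 91 − 71 = 20.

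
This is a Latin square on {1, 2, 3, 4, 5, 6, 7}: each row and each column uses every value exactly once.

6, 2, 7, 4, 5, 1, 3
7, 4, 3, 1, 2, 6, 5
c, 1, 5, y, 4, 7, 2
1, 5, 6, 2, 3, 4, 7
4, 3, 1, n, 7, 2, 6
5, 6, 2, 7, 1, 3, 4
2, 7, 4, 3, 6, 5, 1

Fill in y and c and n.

At (row 3, col 1): column 1 already has {1, 2, 4, 5, 6, 7}, so the value is 3.
For row 3, column 4: row 3 already has {1, 2, 3, 4, 5, 7}; that leaves 6.
Cell (5,4): row 5 already has {1, 2, 3, 4, 6, 7} → 5.

y = 6, c = 3, n = 5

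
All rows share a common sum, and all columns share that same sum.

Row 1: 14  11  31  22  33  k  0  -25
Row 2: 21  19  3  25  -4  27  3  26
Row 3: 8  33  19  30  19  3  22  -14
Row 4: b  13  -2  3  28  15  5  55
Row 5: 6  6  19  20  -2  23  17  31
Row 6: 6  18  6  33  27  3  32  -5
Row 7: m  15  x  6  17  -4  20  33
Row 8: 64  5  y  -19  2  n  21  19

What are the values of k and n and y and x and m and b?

k = 34, n = 19, y = 9, x = 35, m = -2, b = 3

Rows 2 and 3 both sum to 120, so that's the common total.
Row 4 has 13 − 2 + 3 + 28 + 15 + 5 + 55 = 117; the blank must be 120 − 117 = 3.
Column 1 has 14 + 21 + 8 + 3 + 6 + 6 + 64 = 122; the blank must be 120 − 122 = -2.
Row 7 has -2 + 15 + 6 + 17 − 4 + 20 + 33 = 85; the blank must be 120 − 85 = 35.
Column 3 has 31 + 3 + 19 − 2 + 19 + 6 + 35 = 111; the blank must be 120 − 111 = 9.
Row 1 has 14 + 11 + 31 + 22 + 33 + 0 − 25 = 86; the blank must be 120 − 86 = 34.
Row 8 has 64 + 5 + 9 − 19 + 2 + 21 + 19 = 101; the blank must be 120 − 101 = 19.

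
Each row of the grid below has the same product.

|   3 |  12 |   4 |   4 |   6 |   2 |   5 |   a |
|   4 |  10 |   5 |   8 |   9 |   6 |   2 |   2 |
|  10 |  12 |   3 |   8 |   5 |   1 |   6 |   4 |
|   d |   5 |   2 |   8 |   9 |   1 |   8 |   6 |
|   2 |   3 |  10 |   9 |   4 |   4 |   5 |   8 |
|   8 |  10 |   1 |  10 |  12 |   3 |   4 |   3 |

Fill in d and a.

Rows 3 and 6 each multiply to 345600, so every row has product 345600.
Row 4: 5×2×8×9×1×8×6 = 34560, so the missing entry is 345600 ÷ 34560 = 10.
Row 1: 3×12×4×4×6×2×5 = 34560, so the missing entry is 345600 ÷ 34560 = 10.

d = 10, a = 10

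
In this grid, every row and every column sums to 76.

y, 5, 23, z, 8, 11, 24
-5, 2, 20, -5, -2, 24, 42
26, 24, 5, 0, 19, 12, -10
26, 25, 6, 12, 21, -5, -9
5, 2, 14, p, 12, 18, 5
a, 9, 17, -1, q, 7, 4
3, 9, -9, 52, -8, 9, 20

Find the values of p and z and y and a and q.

Row 5: 5 + 2 + 14 + 12 + 18 + 5 = 56, so its missing entry is 76 − 56 = 20.
Column 5: 8 − 2 + 19 + 21 + 12 − 8 = 50, so its missing entry is 76 − 50 = 26.
Column 4: -5 + 0 + 12 + 20 − 1 + 52 = 78, so its missing entry is 76 − 78 = -2.
Row 1: 5 + 23 − 2 + 8 + 11 + 24 = 69, so its missing entry is 76 − 69 = 7.
Row 6: 9 + 17 − 1 + 26 + 7 + 4 = 62, so its missing entry is 76 − 62 = 14.

p = 20, z = -2, y = 7, a = 14, q = 26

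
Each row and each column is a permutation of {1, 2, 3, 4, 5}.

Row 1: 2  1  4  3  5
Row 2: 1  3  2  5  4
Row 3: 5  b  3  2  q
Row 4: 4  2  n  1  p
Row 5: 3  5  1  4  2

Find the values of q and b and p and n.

At (row 3, col 2): column 2 already has {1, 2, 3, 5}, so the value is 4.
At (row 3, col 5): row 3 already has {2, 3, 4, 5}, so the value is 1.
For row 4, column 5: column 5 already has {1, 2, 4, 5}; that leaves 3.
At (row 4, col 3): row 4 already has {1, 2, 3, 4}, so the value is 5.

q = 1, b = 4, p = 3, n = 5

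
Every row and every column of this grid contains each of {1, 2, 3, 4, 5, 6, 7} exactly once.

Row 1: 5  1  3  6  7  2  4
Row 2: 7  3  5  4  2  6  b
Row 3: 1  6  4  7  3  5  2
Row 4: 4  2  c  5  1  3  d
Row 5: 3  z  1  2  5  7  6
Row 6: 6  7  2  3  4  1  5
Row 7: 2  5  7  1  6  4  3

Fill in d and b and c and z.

d = 7, b = 1, c = 6, z = 4

Cell (2,7): row 2 already has {2, 3, 4, 5, 6, 7} → 1.
Cell (4,3): column 3 already has {1, 2, 3, 4, 5, 7} → 6.
At (row 5, col 2): row 5 already has {1, 2, 3, 5, 6, 7}, so the value is 4.
For row 4, column 7: row 4 already has {1, 2, 3, 4, 5, 6}; that leaves 7.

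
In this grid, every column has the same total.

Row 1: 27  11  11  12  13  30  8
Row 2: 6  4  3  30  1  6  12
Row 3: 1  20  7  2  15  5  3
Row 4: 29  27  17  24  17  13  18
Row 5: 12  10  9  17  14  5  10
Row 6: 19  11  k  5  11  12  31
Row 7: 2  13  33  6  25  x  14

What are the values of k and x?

k = 16, x = 25

Column 4 sums to 96 and so does column 7; that's the common total.
In column 3 the known cells total 80, leaving 96 − 80 = 16.
In column 6 the known cells total 71, leaving 96 − 71 = 25.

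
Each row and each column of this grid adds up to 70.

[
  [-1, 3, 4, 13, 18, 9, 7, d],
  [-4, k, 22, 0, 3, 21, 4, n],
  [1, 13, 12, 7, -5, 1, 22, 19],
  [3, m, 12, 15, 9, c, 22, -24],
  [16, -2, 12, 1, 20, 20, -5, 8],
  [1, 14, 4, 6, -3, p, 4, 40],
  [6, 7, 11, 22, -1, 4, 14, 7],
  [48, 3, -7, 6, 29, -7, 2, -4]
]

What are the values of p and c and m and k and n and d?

p = 4, c = 18, m = 15, k = 17, n = 7, d = 17

Row 1: -1 + 3 + 4 + 13 + 18 + 9 + 7 = 53, so its missing entry is 70 − 53 = 17.
Row 6: 1 + 14 + 4 + 6 − 3 + 4 + 40 = 66, so its missing entry is 70 − 66 = 4.
Column 8: 17 + 19 − 24 + 8 + 40 + 7 − 4 = 63, so its missing entry is 70 − 63 = 7.
Row 2: -4 + 22 + 0 + 3 + 21 + 4 + 7 = 53, so its missing entry is 70 − 53 = 17.
Column 2: 3 + 17 + 13 − 2 + 14 + 7 + 3 = 55, so its missing entry is 70 − 55 = 15.
Row 4: 3 + 15 + 12 + 15 + 9 + 22 − 24 = 52, so its missing entry is 70 − 52 = 18.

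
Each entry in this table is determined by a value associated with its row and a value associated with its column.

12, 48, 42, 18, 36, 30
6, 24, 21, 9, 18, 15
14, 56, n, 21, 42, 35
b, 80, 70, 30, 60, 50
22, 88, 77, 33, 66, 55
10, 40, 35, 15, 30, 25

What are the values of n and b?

n = 49, b = 20

Each row is a constant multiple of every other row — this is a multiplication table with the headers hidden.
Row 3 is 21/18 = 7/6 times row 1, so its entry in column 3 is 42 × 7/6 = 49.
Row 4 is 30/18 = 5/3 times row 1, so its entry in column 1 is 12 × 5/3 = 20.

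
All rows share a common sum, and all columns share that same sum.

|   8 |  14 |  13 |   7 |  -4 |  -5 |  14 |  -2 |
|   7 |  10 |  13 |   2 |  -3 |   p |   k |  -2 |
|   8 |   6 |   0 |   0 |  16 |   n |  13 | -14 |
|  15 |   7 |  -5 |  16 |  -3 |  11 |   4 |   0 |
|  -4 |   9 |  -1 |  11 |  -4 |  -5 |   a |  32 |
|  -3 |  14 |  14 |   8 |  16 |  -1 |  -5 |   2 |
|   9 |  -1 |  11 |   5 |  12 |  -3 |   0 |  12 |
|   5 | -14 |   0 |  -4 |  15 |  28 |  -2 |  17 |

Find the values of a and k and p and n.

Rows 1 and 4 both sum to 45, so that's the common total.
The known cells in row 5 total 38, leaving 45 − 38 = 7 for the blank.
The known cells in column 7 total 31, leaving 45 − 31 = 14 for the blank.
The known cells in row 3 total 29, leaving 45 − 29 = 16 for the blank.
The known cells in row 2 total 41, leaving 45 − 41 = 4 for the blank.

a = 7, k = 14, p = 4, n = 16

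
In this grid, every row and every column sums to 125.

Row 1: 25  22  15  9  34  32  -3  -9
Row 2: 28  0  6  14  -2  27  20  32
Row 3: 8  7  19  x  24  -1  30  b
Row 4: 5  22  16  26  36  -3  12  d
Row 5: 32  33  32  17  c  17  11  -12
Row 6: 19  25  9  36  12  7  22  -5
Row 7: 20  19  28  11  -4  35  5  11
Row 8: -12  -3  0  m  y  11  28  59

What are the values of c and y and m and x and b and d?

Row 5: 32 + 33 + 32 + 17 + 17 + 11 − 12 = 130, so its missing entry is 125 − 130 = -5.
Column 5: 34 − 2 + 24 + 36 − 5 + 12 − 4 = 95, so its missing entry is 125 − 95 = 30.
Row 4: 5 + 22 + 16 + 26 + 36 − 3 + 12 = 114, so its missing entry is 125 − 114 = 11.
Column 8: -9 + 32 + 11 − 12 − 5 + 11 + 59 = 87, so its missing entry is 125 − 87 = 38.
Row 8: -12 − 3 + 0 + 30 + 11 + 28 + 59 = 113, so its missing entry is 125 − 113 = 12.
Row 3: 8 + 7 + 19 + 24 − 1 + 30 + 38 = 125, so its missing entry is 125 − 125 = 0.

c = -5, y = 30, m = 12, x = 0, b = 38, d = 11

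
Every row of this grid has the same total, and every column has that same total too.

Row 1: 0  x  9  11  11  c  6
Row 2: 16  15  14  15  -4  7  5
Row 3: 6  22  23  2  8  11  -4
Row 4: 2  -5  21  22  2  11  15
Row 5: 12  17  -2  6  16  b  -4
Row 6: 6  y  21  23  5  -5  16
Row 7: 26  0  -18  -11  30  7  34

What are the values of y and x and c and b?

y = 2, x = 17, c = 14, b = 23

Rows 2 and 3 both sum to 68, so that's the common total.
The known cells in row 5 total 45, leaving 68 − 45 = 23 for the blank.
The known cells in row 6 total 66, leaving 68 − 66 = 2 for the blank.
The known cells in column 2 total 51, leaving 68 − 51 = 17 for the blank.
The known cells in row 1 total 54, leaving 68 − 54 = 14 for the blank.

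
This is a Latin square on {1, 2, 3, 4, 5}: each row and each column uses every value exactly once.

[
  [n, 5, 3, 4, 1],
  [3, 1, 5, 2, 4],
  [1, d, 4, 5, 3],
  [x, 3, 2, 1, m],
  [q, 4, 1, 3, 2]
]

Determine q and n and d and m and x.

q = 5, n = 2, d = 2, m = 5, x = 4

At (row 5, col 1): row 5 already has {1, 2, 3, 4}, so the value is 5.
At (row 3, col 2): row 3 already has {1, 3, 4, 5}, so the value is 2.
At (row 4, col 5): column 5 already has {1, 2, 3, 4}, so the value is 5.
Cell (1,1): row 1 already has {1, 3, 4, 5} → 2.
At (row 4, col 1): row 4 already has {1, 2, 3, 5}, so the value is 4.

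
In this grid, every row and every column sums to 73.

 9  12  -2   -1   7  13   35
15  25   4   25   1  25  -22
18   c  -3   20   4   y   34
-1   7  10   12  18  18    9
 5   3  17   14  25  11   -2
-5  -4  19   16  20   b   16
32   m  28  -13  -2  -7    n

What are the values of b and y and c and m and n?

b = 11, y = 2, c = -2, m = 32, n = 3

The known cells in row 6 total 62, leaving 73 − 62 = 11 for the blank.
The known cells in column 7 total 70, leaving 73 − 70 = 3 for the blank.
The known cells in row 7 total 41, leaving 73 − 41 = 32 for the blank.
The known cells in column 2 total 75, leaving 73 − 75 = -2 for the blank.
The known cells in row 3 total 71, leaving 73 − 71 = 2 for the blank.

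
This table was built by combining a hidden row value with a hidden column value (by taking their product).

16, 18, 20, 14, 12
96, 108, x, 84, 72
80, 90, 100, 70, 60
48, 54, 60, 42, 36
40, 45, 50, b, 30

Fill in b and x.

b = 35, x = 120

Each row is a constant multiple of every other row — this is a multiplication table with the headers hidden.
Row 5 is 45/18 = 5/2 times row 1, so its entry in column 4 is 14 × 5/2 = 35.
Row 2 is 108/18 = 6/1 times row 1, so its entry in column 3 is 20 × 6/1 = 120.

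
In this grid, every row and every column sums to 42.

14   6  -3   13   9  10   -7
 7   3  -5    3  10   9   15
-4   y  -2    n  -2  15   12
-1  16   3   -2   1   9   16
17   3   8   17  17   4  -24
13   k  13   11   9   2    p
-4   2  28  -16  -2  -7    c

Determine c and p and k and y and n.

c = 41, p = -11, k = 5, y = 7, n = 16

Column 4: 13 + 3 − 2 + 17 + 11 − 16 = 26, so its missing entry is 42 − 26 = 16.
Row 3: -4 − 2 + 16 − 2 + 15 + 12 = 35, so its missing entry is 42 − 35 = 7.
Column 2: 6 + 3 + 7 + 16 + 3 + 2 = 37, so its missing entry is 42 − 37 = 5.
Row 6: 13 + 5 + 13 + 11 + 9 + 2 = 53, so its missing entry is 42 − 53 = -11.
Row 7: -4 + 2 + 28 − 16 − 2 − 7 = 1, so its missing entry is 42 − 1 = 41.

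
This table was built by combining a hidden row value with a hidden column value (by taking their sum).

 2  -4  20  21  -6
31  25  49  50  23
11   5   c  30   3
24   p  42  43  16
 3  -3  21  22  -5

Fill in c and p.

c = 29, p = 18

The difference between any two rows is the same in every column — this is an addition table with the headers hidden.
Row 3 minus row 1 is 3 − (-6) = 9, so its entry in column 3 is 20 + 9 = 29.
Row 4 minus row 1 is 16 − (-6) = 22, so its entry in column 2 is -4 + 22 = 18.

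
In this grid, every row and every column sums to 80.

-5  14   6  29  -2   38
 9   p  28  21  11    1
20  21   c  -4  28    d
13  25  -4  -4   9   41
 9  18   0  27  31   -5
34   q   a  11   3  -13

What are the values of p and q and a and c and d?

Row 2: 9 + 28 + 21 + 11 + 1 = 70, so its missing entry is 80 − 70 = 10.
Column 2: 14 + 10 + 21 + 25 + 18 = 88, so its missing entry is 80 − 88 = -8.
Column 6: 38 + 1 + 41 − 5 − 13 = 62, so its missing entry is 80 − 62 = 18.
Row 3: 20 + 21 − 4 + 28 + 18 = 83, so its missing entry is 80 − 83 = -3.
Row 6: 34 − 8 + 11 + 3 − 13 = 27, so its missing entry is 80 − 27 = 53.

p = 10, q = -8, a = 53, c = -3, d = 18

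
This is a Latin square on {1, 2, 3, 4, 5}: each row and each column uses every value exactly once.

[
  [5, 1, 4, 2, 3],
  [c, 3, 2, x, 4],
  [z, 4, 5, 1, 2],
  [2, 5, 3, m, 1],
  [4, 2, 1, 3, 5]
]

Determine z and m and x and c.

For row 3, column 1: row 3 already has {1, 2, 4, 5}; that leaves 3.
Cell (2,1): column 1 already has {2, 3, 4, 5} → 1.
Cell (4,4): row 4 already has {1, 2, 3, 5} → 4.
For row 2, column 4: row 2 already has {1, 2, 3, 4}; that leaves 5.

z = 3, m = 4, x = 5, c = 1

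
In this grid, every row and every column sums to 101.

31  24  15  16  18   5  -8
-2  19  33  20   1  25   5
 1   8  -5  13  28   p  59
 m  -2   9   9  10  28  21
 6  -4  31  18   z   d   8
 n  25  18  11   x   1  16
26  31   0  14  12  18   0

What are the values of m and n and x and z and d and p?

m = 26, n = 13, x = 17, z = 15, d = 27, p = -3

Row 4: -2 + 9 + 9 + 10 + 28 + 21 = 75, so its missing entry is 101 − 75 = 26.
Column 1: 31 − 2 + 1 + 26 + 6 + 26 = 88, so its missing entry is 101 − 88 = 13.
Row 6: 13 + 25 + 18 + 11 + 1 + 16 = 84, so its missing entry is 101 − 84 = 17.
Column 5: 18 + 1 + 28 + 10 + 17 + 12 = 86, so its missing entry is 101 − 86 = 15.
Row 5: 6 − 4 + 31 + 18 + 15 + 8 = 74, so its missing entry is 101 − 74 = 27.
Row 3: 1 + 8 − 5 + 13 + 28 + 59 = 104, so its missing entry is 101 − 104 = -3.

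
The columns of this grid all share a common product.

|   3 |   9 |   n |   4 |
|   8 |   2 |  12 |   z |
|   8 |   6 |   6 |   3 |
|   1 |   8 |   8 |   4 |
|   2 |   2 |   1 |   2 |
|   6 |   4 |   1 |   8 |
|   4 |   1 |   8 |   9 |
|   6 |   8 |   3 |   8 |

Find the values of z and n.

z = 1, n = 4

Columns 1 and 2 each multiply to 55296, so every column has product 55296.
Column 4: 4×3×4×2×8×9×8 = 55296, so the missing entry is 55296 ÷ 55296 = 1.
Column 3: 12×6×8×1×1×8×3 = 13824, so the missing entry is 55296 ÷ 13824 = 4.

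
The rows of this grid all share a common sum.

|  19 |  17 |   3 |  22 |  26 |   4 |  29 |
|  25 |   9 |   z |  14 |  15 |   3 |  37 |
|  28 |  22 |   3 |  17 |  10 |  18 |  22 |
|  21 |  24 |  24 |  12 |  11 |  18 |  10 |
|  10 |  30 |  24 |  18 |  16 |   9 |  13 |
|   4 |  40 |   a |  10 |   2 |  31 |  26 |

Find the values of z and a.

Rows 1 and 3 both add up to 120, so every row sums to 120.
Row 2: 25 + 9 + 14 + 15 + 3 + 37 = 103, so the missing entry is 120 − 103 = 17.
Row 6: 4 + 40 + 10 + 2 + 31 + 26 = 113, so the missing entry is 120 − 113 = 7.

z = 17, a = 7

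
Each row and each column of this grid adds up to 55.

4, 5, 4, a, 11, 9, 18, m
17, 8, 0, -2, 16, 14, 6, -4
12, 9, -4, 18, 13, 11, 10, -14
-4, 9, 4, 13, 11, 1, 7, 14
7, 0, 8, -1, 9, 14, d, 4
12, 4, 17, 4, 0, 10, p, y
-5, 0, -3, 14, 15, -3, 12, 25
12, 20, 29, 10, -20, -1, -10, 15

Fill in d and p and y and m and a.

d = 14, p = -2, y = 10, m = 5, a = -1

Row 5 has 7 + 0 + 8 − 1 + 9 + 14 + 4 = 41; the blank must be 55 − 41 = 14.
Column 4 has -2 + 18 + 13 − 1 + 4 + 14 + 10 = 56; the blank must be 55 − 56 = -1.
Row 1 has 4 + 5 + 4 − 1 + 11 + 9 + 18 = 50; the blank must be 55 − 50 = 5.
Column 8 has 5 − 4 − 14 + 14 + 4 + 25 + 15 = 45; the blank must be 55 − 45 = 10.
Row 6 has 12 + 4 + 17 + 4 + 0 + 10 + 10 = 57; the blank must be 55 − 57 = -2.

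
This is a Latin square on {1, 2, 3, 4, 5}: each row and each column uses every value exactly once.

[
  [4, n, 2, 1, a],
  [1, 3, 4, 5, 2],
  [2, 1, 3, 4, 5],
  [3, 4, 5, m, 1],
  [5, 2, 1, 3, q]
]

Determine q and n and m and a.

For row 5, column 5: row 5 already has {1, 2, 3, 5}; that leaves 4.
Cell (4,4): row 4 already has {1, 3, 4, 5} → 2.
For row 1, column 5: column 5 already has {1, 2, 4, 5}; that leaves 3.
Cell (1,2): row 1 already has {1, 2, 3, 4} → 5.

q = 4, n = 5, m = 2, a = 3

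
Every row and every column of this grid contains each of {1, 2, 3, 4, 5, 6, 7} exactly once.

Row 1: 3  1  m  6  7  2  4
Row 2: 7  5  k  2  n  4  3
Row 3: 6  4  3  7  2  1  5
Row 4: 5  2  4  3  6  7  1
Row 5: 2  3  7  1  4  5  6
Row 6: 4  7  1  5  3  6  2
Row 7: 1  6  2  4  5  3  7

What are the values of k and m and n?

At (row 1, col 3): row 1 already has {1, 2, 3, 4, 6, 7}, so the value is 5.
At (row 2, col 3): column 3 already has {1, 2, 3, 4, 5, 7}, so the value is 6.
For row 2, column 5: row 2 already has {2, 3, 4, 5, 6, 7}; that leaves 1.

k = 6, m = 5, n = 1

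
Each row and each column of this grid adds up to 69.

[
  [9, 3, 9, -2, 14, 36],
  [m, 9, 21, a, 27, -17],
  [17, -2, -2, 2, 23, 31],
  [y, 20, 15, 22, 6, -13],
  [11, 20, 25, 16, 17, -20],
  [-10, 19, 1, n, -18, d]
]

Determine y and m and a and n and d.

The known cells in column 6 total 17, leaving 69 − 17 = 52 for the blank.
The known cells in row 6 total 44, leaving 69 − 44 = 25 for the blank.
The known cells in row 4 total 50, leaving 69 − 50 = 19 for the blank.
The known cells in column 1 total 46, leaving 69 − 46 = 23 for the blank.
The known cells in row 2 total 63, leaving 69 − 63 = 6 for the blank.

y = 19, m = 23, a = 6, n = 25, d = 52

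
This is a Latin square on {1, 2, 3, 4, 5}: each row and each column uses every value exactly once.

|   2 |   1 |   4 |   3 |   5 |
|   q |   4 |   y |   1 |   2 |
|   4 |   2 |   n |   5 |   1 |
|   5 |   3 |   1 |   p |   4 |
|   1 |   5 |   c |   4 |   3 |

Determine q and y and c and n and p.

At (row 5, col 3): row 5 already has {1, 3, 4, 5}, so the value is 2.
For row 4, column 4: row 4 already has {1, 3, 4, 5}; that leaves 2.
For row 3, column 3: row 3 already has {1, 2, 4, 5}; that leaves 3.
Cell (2,3): column 3 already has {1, 2, 3, 4} → 5.
At (row 2, col 1): row 2 already has {1, 2, 4, 5}, so the value is 3.

q = 3, y = 5, c = 2, n = 3, p = 2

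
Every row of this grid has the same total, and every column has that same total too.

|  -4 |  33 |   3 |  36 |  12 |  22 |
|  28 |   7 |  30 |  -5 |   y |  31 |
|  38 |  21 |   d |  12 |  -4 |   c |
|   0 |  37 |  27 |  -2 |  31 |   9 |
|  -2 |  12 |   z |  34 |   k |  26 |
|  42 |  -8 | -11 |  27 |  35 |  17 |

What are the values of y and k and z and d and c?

Rows 1 and 4 both sum to 102, so that's the common total.
The known cells in row 2 total 91, leaving 102 − 91 = 11 for the blank.
The known cells in column 5 total 85, leaving 102 − 85 = 17 for the blank.
The known cells in row 5 total 87, leaving 102 − 87 = 15 for the blank.
The known cells in column 3 total 64, leaving 102 − 64 = 38 for the blank.
The known cells in row 3 total 105, leaving 102 − 105 = -3 for the blank.

y = 11, k = 17, z = 15, d = 38, c = -3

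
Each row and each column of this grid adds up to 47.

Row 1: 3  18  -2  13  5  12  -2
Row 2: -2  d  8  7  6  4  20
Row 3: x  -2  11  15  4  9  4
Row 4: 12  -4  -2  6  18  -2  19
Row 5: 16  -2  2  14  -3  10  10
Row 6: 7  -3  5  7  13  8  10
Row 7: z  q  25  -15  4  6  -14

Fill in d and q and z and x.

The known cells in row 2 total 43, leaving 47 − 43 = 4 for the blank.
The known cells in column 2 total 11, leaving 47 − 11 = 36 for the blank.
The known cells in row 3 total 41, leaving 47 − 41 = 6 for the blank.
The known cells in row 7 total 42, leaving 47 − 42 = 5 for the blank.

d = 4, q = 36, z = 5, x = 6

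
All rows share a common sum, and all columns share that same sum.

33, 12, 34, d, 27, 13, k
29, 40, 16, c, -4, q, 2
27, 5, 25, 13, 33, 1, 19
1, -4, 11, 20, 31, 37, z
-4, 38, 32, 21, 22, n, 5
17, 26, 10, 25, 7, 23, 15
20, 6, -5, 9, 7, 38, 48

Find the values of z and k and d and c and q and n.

Rows 3 and 6 both sum to 123, so that's the common total.
The known cells in row 5 total 114, leaving 123 − 114 = 9 for the blank.
The known cells in column 6 total 121, leaving 123 − 121 = 2 for the blank.
The known cells in row 4 total 96, leaving 123 − 96 = 27 for the blank.
The known cells in column 7 total 116, leaving 123 − 116 = 7 for the blank.
The known cells in row 1 total 126, leaving 123 − 126 = -3 for the blank.
The known cells in row 2 total 85, leaving 123 − 85 = 38 for the blank.

z = 27, k = 7, d = -3, c = 38, q = 2, n = 9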